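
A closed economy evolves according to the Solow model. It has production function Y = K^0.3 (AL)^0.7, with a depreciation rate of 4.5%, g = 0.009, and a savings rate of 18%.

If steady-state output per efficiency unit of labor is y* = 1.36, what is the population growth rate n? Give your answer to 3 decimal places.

In steady state, investment equals break-even investment: s·k^α = (n + g + δ)·k.
Since y* = [s/(n + g + δ)]^(α/(1−α)), we have s/(n + g + δ) = (y*)^((1−α)/α) = 1.36^2.3333 = 2.0492.
Therefore n + g + δ = s / 2.0492 = 0.18 / 2.0492 = 0.0878, so n = 0.0878 − 0.054 = 0.0338.

n ≈ 0.034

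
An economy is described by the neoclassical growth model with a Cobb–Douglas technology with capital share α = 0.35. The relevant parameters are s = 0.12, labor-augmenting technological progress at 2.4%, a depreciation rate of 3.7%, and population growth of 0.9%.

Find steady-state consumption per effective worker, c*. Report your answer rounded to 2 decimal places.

At the steady state, Δk = 0, so s·k^α = (n + g + δ)·k.
Dividing both sides by k: k^(1−α) = s / (n + g + δ).
k^0.65 = 0.12 / (0.009 + 0.024 + 0.037) = 0.12 / 0.070 = 1.7143
k* = 1.7143^(1/0.65) ≈ 2.2916
y* = (k*)^α = 2.2916^0.35 ≈ 1.3367
c* = (1 − s)·y* = (1 − 0.12) × 1.3367 ≈ 1.1763

c* = 1.18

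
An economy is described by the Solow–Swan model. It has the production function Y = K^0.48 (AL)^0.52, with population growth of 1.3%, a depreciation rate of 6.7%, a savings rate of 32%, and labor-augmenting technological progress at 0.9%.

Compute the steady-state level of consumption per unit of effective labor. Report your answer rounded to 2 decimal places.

In steady state, investment equals break-even investment: s·k^α = (n + g + δ)·k.
Rearranging, k^(1−α) = s / (n + g + δ).
k^0.52 = 0.32 / (0.013 + 0.009 + 0.067) = 0.32 / 0.089 = 3.5955
k* = 3.5955^(1/0.52) ≈ 11.7157
y* = (k*)^α = 11.7157^0.48 ≈ 3.2584
c* = (1 − s)·y* = (1 − 0.32) × 3.2584 ≈ 2.2157

c* = 2.22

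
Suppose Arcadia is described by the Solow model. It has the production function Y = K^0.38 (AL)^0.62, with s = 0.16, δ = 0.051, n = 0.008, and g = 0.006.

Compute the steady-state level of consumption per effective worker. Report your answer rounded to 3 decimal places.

c* = 1.459

Steady state requires s·f(k) = (n + g + δ)·k, i.e. s·k^α = (n + g + δ)·k.
Rearranging, k^(1−α) = s / (n + g + δ).
k^0.62 = 0.16 / (0.008 + 0.006 + 0.051) = 0.16 / 0.065 = 2.4615
k* = 2.4615^(1/0.62) ≈ 4.2753
y* = (k*)^α = 4.2753^0.38 ≈ 1.7369
c* = (1 − s)·y* = (1 − 0.16) × 1.7369 ≈ 1.4590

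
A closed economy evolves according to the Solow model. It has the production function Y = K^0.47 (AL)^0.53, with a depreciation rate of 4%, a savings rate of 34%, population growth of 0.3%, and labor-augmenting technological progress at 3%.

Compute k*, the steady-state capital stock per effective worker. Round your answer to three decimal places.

At the steady state, Δk = 0, so s·k^α = (n + g + δ)·k.
Dividing both sides by k: k^(1−α) = s / (n + g + δ).
k^0.53 = 0.34 / (0.003 + 0.030 + 0.040) = 0.34 / 0.073 = 4.6575
k* = 4.6575^(1/0.53) ≈ 18.2249

k* ≈ 18.225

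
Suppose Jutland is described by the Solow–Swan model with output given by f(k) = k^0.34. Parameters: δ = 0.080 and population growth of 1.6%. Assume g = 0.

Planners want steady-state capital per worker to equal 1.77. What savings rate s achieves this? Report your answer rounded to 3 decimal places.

s ≈ 0.140

At the steady state, Δk = 0, so s·k^α = (n + δ)·k.
So s / (n + δ) = (k*)^(1−α) = 1.77^0.66 = 1.4577.
Therefore s = 1.4577 × (n + δ) = 1.4577 × 0.096 = 0.1399.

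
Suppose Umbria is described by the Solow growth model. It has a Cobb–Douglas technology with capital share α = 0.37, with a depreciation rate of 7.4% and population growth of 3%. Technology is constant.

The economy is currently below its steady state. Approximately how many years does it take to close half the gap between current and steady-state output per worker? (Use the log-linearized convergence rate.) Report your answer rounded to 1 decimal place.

half-life ≈ 10.6 years

Near the steady state the convergence rate is λ = (1 − α)(n + δ).
λ = (1 − 0.37) × 0.104 = 0.63 × 0.104 = 0.06552
Half-life = ln 2 / λ = 0.6931 / 0.06552 ≈ 10.58 years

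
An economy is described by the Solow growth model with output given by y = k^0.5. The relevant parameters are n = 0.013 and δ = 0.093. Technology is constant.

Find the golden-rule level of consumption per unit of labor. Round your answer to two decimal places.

c_gold ≈ 2.36

At the golden rule, f'(k) = n + δ, so α·k^(α−1) = n + δ and k_gold = (α/(n + δ))^(1/(1−α)).
k_gold = (0.5/0.106)^(1/0.5) = 4.7170^2 ≈ 22.2501
c_gold = f(k_gold) − (n + δ)·k_gold = 4.7170 − 0.106×22.2501 ≈ 2.3585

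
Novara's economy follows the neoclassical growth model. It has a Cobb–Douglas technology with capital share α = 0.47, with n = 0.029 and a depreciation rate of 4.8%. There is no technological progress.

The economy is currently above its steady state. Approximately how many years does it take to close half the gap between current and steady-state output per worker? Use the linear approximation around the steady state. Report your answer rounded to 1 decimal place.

about 17.0 years

Near the steady state the convergence rate is λ = (1 − α)(n + δ).
λ = (1 − 0.47) × 0.077 = 0.53 × 0.077 = 0.04081
Half-life = ln 2 / λ = 0.6931 / 0.04081 ≈ 16.98 years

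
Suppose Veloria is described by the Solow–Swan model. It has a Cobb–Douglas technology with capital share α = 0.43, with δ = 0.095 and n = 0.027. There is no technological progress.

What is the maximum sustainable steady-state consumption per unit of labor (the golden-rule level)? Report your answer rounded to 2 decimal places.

At the golden rule, f'(k) = n + δ, so α·k^(α−1) = n + δ and k_gold = (α/(n + δ))^(1/(1−α)).
k_gold = (0.43/0.122)^(1/0.57) = 3.5246^1.7544 ≈ 9.1169
c_gold = f(k_gold) − (n + δ)·k_gold = 2.5866 − 0.122×9.1169 ≈ 1.4743

c_gold ≈ 1.47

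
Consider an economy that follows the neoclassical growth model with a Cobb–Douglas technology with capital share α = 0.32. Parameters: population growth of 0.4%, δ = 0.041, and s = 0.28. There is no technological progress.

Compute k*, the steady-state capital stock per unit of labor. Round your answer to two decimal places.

k* ≈ 14.71

Steady state requires s·f(k) = (n + δ)·k, i.e. s·k^α = (n + δ)·k.
Rearranging, k^(1−α) = s / (n + δ).
k^0.68 = 0.28 / (0.004 + 0.041) = 0.28 / 0.045 = 6.2222
k* = 6.2222^(1/0.68) ≈ 14.7084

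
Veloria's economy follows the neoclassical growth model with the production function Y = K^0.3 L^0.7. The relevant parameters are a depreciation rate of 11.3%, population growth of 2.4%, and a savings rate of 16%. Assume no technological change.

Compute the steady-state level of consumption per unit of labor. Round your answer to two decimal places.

c* = 0.90

At the steady state, Δk = 0, so s·k^α = (n + δ)·k.
Dividing both sides by k: k^(1−α) = s / (n + δ).
k^0.7 = 0.16 / (0.024 + 0.113) = 0.16 / 0.137 = 1.1679
k* = 1.1679^(1/0.7) ≈ 1.2482
y* = (k*)^α = 1.2482^0.3 ≈ 1.0688
c* = (1 − s)·y* = (1 − 0.16) × 1.0688 ≈ 0.8978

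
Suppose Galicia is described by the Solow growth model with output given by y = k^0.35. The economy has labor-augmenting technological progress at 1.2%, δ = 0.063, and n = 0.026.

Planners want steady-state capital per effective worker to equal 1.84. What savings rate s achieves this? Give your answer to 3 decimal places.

In steady state, investment equals break-even investment: s·k^α = (n + g + δ)·k.
So s / (n + g + δ) = (k*)^(1−α) = 1.84^0.65 = 1.4864.
Therefore s = 1.4864 × (n + g + δ) = 1.4864 × 0.101 = 0.1501.

s ≈ 0.150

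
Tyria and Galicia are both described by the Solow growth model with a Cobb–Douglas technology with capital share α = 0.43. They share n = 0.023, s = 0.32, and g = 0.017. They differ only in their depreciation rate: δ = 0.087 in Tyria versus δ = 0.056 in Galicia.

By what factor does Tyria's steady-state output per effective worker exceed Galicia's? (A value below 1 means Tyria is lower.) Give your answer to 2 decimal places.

Steady-state y* = [s/(n + g + δ)]^(α/(1−α)), so the ratio is [ (s_T/(n + g + δ)_T) / (s_G/(n + g + δ)_G) ]^0.7544.
s_T/(n + g + δ)_T = 0.32/0.127 = 2.5197; s_G/(n + g + δ)_G = 0.32/0.096 = 3.3333.
Ratio = (2.5197/3.3333)^0.7544 = 0.7559^0.7544 ≈ 0.8097

y*_T / y*_G ≈ 0.81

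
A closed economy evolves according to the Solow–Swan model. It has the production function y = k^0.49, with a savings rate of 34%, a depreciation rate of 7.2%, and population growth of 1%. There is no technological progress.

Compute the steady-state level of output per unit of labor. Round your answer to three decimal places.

At the steady state, Δk = 0, so s·k^α = (n + δ)·k.
Rearranging, k^(1−α) = s / (n + δ).
k^0.51 = 0.34 / (0.010 + 0.072) = 0.34 / 0.082 = 4.1463
k* = 4.1463^(1/0.51) ≈ 16.2592
y* = (k*)^α = 16.2592^0.49 ≈ 3.9214

y* = 3.921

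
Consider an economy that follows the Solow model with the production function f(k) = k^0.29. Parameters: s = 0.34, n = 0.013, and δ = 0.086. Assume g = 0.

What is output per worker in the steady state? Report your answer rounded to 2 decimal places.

In steady state, investment equals break-even investment: s·k^α = (n + δ)·k.
Rearranging, k^(1−α) = s / (n + δ).
k^0.71 = 0.34 / (0.013 + 0.086) = 0.34 / 0.099 = 3.4343
k* = 3.4343^(1/0.71) ≈ 5.6846
y* = (k*)^α = 5.6846^0.29 ≈ 1.6552

y* ≈ 1.66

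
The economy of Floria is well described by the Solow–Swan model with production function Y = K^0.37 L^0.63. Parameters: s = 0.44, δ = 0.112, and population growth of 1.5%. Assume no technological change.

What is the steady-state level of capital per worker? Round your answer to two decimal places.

In steady state, investment equals break-even investment: s·k^α = (n + δ)·k.
Dividing both sides by k: k^(1−α) = s / (n + δ).
k^0.63 = 0.44 / (0.015 + 0.112) = 0.44 / 0.127 = 3.4646
k* = 3.4646^(1/0.63) ≈ 7.1877

k* ≈ 7.19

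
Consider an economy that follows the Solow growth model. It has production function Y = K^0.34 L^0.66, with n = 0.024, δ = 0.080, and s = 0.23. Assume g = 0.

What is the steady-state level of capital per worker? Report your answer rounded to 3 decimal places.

In steady state, investment equals break-even investment: s·k^α = (n + δ)·k.
Dividing both sides by k: k^(1−α) = s / (n + δ).
k^0.66 = 0.23 / (0.024 + 0.080) = 0.23 / 0.104 = 2.2115
k* = 2.2115^(1/0.66) ≈ 3.3285

k* = 3.329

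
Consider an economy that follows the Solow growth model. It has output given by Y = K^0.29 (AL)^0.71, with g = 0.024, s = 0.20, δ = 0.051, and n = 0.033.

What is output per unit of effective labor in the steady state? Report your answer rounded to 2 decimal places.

y* ≈ 1.29

At the steady state, Δk = 0, so s·k^α = (n + g + δ)·k.
Rearranging, k^(1−α) = s / (n + g + δ).
k^0.71 = 0.20 / (0.033 + 0.024 + 0.051) = 0.20 / 0.108 = 1.8519
k* = 1.8519^(1/0.71) ≈ 2.3819
y* = (k*)^α = 2.3819^0.29 ≈ 1.2862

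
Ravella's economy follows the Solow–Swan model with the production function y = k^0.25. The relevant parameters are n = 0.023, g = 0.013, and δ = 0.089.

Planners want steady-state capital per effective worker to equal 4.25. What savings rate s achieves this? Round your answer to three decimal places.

s ≈ 0.370

In steady state, investment equals break-even investment: s·k^α = (n + g + δ)·k.
So s / (n + g + δ) = (k*)^(1−α) = 4.25^0.75 = 2.9600.
Therefore s = 2.9600 × (n + g + δ) = 2.9600 × 0.125 = 0.3700.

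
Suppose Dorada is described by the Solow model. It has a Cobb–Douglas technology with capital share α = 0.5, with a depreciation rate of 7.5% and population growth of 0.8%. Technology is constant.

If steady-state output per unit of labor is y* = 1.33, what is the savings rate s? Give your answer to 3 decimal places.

At the steady state, Δk = 0, so s·k^α = (n + δ)·k.
Since y* = [s/(n + δ)]^(α/(1−α)), we have s/(n + δ) = (y*)^((1−α)/α) = 1.33^1 = 1.3300.
Therefore s = 1.3300 × (n + δ) = 1.3300 × 0.083 = 0.1104.

s ≈ 0.110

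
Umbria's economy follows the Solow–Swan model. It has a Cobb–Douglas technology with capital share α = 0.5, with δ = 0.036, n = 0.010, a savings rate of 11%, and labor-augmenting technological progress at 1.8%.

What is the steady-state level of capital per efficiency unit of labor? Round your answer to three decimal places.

k* = 2.954

At the steady state, Δk = 0, so s·k^α = (n + g + δ)·k.
Dividing both sides by k: k^(1−α) = s / (n + g + δ).
k^0.5 = 0.11 / (0.010 + 0.018 + 0.036) = 0.11 / 0.064 = 1.7188
k* = 1.7188^(1/0.5) ≈ 2.9543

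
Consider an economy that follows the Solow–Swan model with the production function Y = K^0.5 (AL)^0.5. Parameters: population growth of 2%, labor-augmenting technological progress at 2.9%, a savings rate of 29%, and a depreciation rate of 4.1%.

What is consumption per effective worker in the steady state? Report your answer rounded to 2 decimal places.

Steady state requires s·f(k) = (n + g + δ)·k, i.e. s·k^α = (n + g + δ)·k.
Rearranging, k^(1−α) = s / (n + g + δ).
k^0.5 = 0.29 / (0.020 + 0.029 + 0.041) = 0.29 / 0.090 = 3.2222
k* = 3.2222^(1/0.5) ≈ 10.3826
y* = (k*)^α = 10.3826^0.5 ≈ 3.2222
c* = (1 − s)·y* = (1 − 0.29) × 3.2222 ≈ 2.2878

c* = 2.29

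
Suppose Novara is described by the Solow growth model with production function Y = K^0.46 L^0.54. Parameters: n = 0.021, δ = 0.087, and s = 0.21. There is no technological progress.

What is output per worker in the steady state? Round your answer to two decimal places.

In steady state, investment equals break-even investment: s·k^α = (n + δ)·k.
Dividing both sides by k: k^(1−α) = s / (n + δ).
k^0.54 = 0.21 / (0.021 + 0.087) = 0.21 / 0.108 = 1.9444
k* = 1.9444^(1/0.54) ≈ 3.4260
y* = (k*)^α = 3.4260^0.46 ≈ 1.7620

y* ≈ 1.76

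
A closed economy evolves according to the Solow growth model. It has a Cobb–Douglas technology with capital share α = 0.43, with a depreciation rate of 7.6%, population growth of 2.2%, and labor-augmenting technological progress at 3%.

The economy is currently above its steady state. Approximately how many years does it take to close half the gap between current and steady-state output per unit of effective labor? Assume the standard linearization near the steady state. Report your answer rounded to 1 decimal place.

Near the steady state the convergence rate is λ = (1 − α)(n + g + δ).
λ = (1 − 0.43) × 0.128 = 0.57 × 0.128 = 0.07296
Half-life = ln 2 / λ = 0.6931 / 0.07296 ≈ 9.50 years

about 9.5 years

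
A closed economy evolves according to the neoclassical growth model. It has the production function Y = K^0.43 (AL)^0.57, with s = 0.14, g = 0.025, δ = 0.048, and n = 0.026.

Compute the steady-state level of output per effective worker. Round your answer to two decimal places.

In steady state, investment equals break-even investment: s·k^α = (n + g + δ)·k.
Rearranging, k^(1−α) = s / (n + g + δ).
k^0.57 = 0.14 / (0.026 + 0.025 + 0.048) = 0.14 / 0.099 = 1.4141
k* = 1.4141^(1/0.57) ≈ 1.8365
y* = (k*)^α = 1.8365^0.43 ≈ 1.2987

y* = 1.30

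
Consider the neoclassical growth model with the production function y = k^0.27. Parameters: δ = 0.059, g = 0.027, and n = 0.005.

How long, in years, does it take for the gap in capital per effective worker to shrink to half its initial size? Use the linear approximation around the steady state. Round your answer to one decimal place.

Near the steady state the convergence rate is λ = (1 − α)(n + g + δ).
λ = (1 − 0.27) × 0.091 = 0.73 × 0.091 = 0.06643
Half-life = ln 2 / λ = 0.6931 / 0.06643 ≈ 10.43 years

half-life ≈ 10.4 years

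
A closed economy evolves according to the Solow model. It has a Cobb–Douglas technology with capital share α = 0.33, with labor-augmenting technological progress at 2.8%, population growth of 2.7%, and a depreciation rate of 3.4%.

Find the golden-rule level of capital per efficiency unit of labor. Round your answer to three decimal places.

The golden rule sets f'(k) = n + g + δ, i.e. α·k^(α−1) = n + g + δ.
So k^(1−α) = α / (n + g + δ) = 0.33 / 0.089 = 3.7079.
k_gold = 3.7079^(1/0.67) ≈ 7.0704

k_gold ≈ 7.070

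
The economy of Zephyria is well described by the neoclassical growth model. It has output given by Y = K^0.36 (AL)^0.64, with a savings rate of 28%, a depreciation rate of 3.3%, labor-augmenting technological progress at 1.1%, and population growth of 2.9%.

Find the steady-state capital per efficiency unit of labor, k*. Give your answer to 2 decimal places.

In steady state, investment equals break-even investment: s·k^α = (n + g + δ)·k.
Dividing both sides by k: k^(1−α) = s / (n + g + δ).
k^0.64 = 0.28 / (0.029 + 0.011 + 0.033) = 0.28 / 0.073 = 3.8356
k* = 3.8356^(1/0.64) ≈ 8.1703

k* = 8.17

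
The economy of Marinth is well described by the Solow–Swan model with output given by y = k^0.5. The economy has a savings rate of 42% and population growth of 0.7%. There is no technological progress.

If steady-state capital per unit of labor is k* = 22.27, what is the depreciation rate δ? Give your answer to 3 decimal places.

δ ≈ 0.082

Steady state requires s·f(k) = (n + δ)·k, i.e. s·k^α = (n + δ)·k.
So s / (n + δ) = (k*)^(1−α) = 22.27^0.5 = 4.7191.
Therefore n + δ = s / 4.7191 = 0.42 / 4.7191 = 0.0890, so δ = 0.0890 − 0.007 = 0.0820.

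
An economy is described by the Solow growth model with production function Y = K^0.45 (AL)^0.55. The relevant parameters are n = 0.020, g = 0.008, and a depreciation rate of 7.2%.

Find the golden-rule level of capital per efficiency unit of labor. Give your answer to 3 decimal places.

The golden rule sets f'(k) = n + g + δ, i.e. α·k^(α−1) = n + g + δ.
So k^(1−α) = α / (n + g + δ) = 0.45 / 0.100 = 4.5000.
k_gold = 4.5000^(1/0.55) ≈ 15.4049

k_gold ≈ 15.405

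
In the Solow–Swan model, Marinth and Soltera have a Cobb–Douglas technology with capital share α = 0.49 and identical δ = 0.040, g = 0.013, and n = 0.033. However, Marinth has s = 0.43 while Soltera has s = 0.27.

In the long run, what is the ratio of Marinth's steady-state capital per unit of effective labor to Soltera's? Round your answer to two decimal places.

ratio ≈ 2.49

Steady-state k* = [s/(n + g + δ)]^(1/(1−α)), so the ratio is [ (s_M/(n + g + δ)_M) / (s_S/(n + g + δ)_S) ]^1.9608.
s_M/(n + g + δ)_M = 0.43/0.086 = 5.0000; s_S/(n + g + δ)_S = 0.27/0.086 = 3.1395.
Ratio = (5.0000/3.1395)^1.9608 = 1.5926^1.9608 ≈ 2.4905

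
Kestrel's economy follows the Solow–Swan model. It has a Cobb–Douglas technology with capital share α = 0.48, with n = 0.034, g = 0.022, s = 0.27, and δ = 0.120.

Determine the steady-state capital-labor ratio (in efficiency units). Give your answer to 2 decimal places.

k* ≈ 2.28

In steady state, investment equals break-even investment: s·k^α = (n + g + δ)·k.
Rearranging, k^(1−α) = s / (n + g + δ).
k^0.52 = 0.27 / (0.034 + 0.022 + 0.120) = 0.27 / 0.176 = 1.5341
k* = 1.5341^(1/0.52) ≈ 2.2773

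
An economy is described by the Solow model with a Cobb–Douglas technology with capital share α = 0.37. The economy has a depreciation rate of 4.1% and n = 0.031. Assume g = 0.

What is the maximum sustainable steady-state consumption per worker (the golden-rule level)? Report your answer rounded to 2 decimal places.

c_gold ≈ 1.65

At the golden rule, f'(k) = n + δ, so α·k^(α−1) = n + δ and k_gold = (α/(n + δ))^(1/(1−α)).
k_gold = (0.37/0.072)^(1/0.63) = 5.1389^1.5873 ≈ 13.4389
c_gold = f(k_gold) − (n + δ)·k_gold = 2.6151 − 0.072×13.4389 ≈ 1.6475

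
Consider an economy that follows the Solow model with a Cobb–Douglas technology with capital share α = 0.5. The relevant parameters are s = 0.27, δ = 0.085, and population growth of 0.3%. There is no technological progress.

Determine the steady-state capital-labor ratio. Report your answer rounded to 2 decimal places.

k* ≈ 9.41

Steady state requires s·f(k) = (n + δ)·k, i.e. s·k^α = (n + δ)·k.
Dividing both sides by k: k^(1−α) = s / (n + δ).
k^0.5 = 0.27 / (0.003 + 0.085) = 0.27 / 0.088 = 3.0682
k* = 3.0682^(1/0.5) ≈ 9.4139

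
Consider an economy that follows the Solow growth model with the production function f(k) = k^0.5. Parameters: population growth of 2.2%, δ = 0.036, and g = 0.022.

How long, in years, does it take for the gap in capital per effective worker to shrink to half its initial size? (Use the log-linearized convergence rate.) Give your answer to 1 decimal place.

t_½ ≈ 17.3 years

Near the steady state the convergence rate is λ = (1 − α)(n + g + δ).
λ = (1 − 0.5) × 0.080 = 0.5 × 0.080 = 0.0400
Half-life = ln 2 / λ = 0.6931 / 0.0400 ≈ 17.33 years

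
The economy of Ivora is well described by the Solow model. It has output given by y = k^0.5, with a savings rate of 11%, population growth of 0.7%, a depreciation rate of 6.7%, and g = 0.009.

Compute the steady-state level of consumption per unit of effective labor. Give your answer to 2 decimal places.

At the steady state, Δk = 0, so s·k^α = (n + g + δ)·k.
Dividing both sides by k: k^(1−α) = s / (n + g + δ).
k^0.5 = 0.11 / (0.007 + 0.009 + 0.067) = 0.11 / 0.083 = 1.3253
k* = 1.3253^(1/0.5) ≈ 1.7564
y* = (k*)^α = 1.7564^0.5 ≈ 1.3253
c* = (1 − s)·y* = (1 − 0.11) × 1.3253 ≈ 1.1795

c* ≈ 1.18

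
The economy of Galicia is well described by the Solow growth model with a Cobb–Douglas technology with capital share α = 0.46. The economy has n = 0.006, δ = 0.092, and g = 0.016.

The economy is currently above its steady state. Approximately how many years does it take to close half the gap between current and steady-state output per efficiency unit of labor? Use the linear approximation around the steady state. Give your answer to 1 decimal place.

Near the steady state the convergence rate is λ = (1 − α)(n + g + δ).
λ = (1 − 0.46) × 0.114 = 0.54 × 0.114 = 0.06156
Half-life = ln 2 / λ = 0.6931 / 0.06156 ≈ 11.26 years

half-life ≈ 11.3 years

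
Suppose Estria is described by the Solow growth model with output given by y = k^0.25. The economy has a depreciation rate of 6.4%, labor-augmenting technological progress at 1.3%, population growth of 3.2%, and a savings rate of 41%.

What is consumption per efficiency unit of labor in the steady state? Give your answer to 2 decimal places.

c* ≈ 0.92

Steady state requires s·f(k) = (n + g + δ)·k, i.e. s·k^α = (n + g + δ)·k.
Rearranging, k^(1−α) = s / (n + g + δ).
k^0.75 = 0.41 / (0.032 + 0.013 + 0.064) = 0.41 / 0.109 = 3.7615
k* = 3.7615^(1/0.75) ≈ 5.8499
y* = (k*)^α = 5.8499^0.25 ≈ 1.5552
c* = (1 − s)·y* = (1 − 0.41) × 1.5552 ≈ 0.9176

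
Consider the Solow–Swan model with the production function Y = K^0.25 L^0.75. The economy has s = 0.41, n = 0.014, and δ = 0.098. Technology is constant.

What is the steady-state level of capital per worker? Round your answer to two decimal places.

k* ≈ 5.64

Steady state requires s·f(k) = (n + δ)·k, i.e. s·k^α = (n + δ)·k.
Dividing both sides by k: k^(1−α) = s / (n + δ).
k^0.75 = 0.41 / (0.014 + 0.098) = 0.41 / 0.112 = 3.6607
k* = 3.6607^(1/0.75) ≈ 5.6418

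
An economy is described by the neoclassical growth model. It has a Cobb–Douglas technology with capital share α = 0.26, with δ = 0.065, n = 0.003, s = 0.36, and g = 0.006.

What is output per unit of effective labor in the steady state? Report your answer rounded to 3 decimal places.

y* = 1.743

Steady state requires s·f(k) = (n + g + δ)·k, i.e. s·k^α = (n + g + δ)·k.
Rearranging, k^(1−α) = s / (n + g + δ).
k^0.74 = 0.36 / (0.003 + 0.006 + 0.065) = 0.36 / 0.074 = 4.8649
k* = 4.8649^(1/0.74) ≈ 8.4816
y* = (k*)^α = 8.4816^0.26 ≈ 1.7434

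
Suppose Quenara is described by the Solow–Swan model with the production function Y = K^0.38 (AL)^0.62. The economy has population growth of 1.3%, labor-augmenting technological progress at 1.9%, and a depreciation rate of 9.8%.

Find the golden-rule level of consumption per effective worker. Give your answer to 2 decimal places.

At the golden rule, f'(k) = n + g + δ, so α·k^(α−1) = n + g + δ and k_gold = (α/(n + g + δ))^(1/(1−α)).
k_gold = (0.38/0.130)^(1/0.62) = 2.9231^1.6129 ≈ 5.6410
c_gold = f(k_gold) − (n + g + δ)·k_gold = 1.9298 − 0.130×5.6410 ≈ 1.1965

c_gold ≈ 1.20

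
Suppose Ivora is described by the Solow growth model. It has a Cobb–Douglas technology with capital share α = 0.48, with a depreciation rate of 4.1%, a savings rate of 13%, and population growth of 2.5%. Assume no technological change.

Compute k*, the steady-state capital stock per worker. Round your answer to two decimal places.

k* = 3.68

Steady state requires s·f(k) = (n + δ)·k, i.e. s·k^α = (n + δ)·k.
Rearranging, k^(1−α) = s / (n + δ).
k^0.52 = 0.13 / (0.025 + 0.041) = 0.13 / 0.066 = 1.9697
k* = 1.9697^(1/0.52) ≈ 3.6826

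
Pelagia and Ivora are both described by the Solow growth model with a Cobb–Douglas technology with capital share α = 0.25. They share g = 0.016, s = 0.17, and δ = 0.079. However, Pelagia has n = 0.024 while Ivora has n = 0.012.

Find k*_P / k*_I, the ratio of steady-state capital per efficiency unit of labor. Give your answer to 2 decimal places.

Steady-state k* = [s/(n + g + δ)]^(1/(1−α)), so the ratio is [ (s_P/(n + g + δ)_P) / (s_I/(n + g + δ)_I) ]^1.3333.
s_P/(n + g + δ)_P = 0.17/0.119 = 1.4286; s_I/(n + g + δ)_I = 0.17/0.107 = 1.5888.
Ratio = (1.4286/1.5888)^1.3333 = 0.8992^1.3333 ≈ 0.8679

k*_P / k*_I ≈ 0.87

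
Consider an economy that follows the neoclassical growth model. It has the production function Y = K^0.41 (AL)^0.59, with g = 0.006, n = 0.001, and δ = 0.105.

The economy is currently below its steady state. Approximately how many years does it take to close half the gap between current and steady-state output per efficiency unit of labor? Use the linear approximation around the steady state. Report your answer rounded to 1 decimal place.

about 10.5 years

Near the steady state the convergence rate is λ = (1 − α)(n + g + δ).
λ = (1 − 0.41) × 0.112 = 0.59 × 0.112 = 0.06608
Half-life = ln 2 / λ = 0.6931 / 0.06608 ≈ 10.49 years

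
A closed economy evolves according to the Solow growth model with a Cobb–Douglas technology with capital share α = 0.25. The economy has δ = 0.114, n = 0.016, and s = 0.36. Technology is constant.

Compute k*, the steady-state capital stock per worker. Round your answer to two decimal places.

k* = 3.89

Steady state requires s·f(k) = (n + δ)·k, i.e. s·k^α = (n + δ)·k.
Dividing both sides by k: k^(1−α) = s / (n + δ).
k^0.75 = 0.36 / (0.016 + 0.114) = 0.36 / 0.130 = 2.7692
k* = 2.7692^(1/0.75) ≈ 3.8887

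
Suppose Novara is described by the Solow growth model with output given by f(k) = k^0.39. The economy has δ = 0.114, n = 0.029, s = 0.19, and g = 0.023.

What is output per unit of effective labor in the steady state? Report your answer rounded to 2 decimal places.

Steady state requires s·f(k) = (n + g + δ)·k, i.e. s·k^α = (n + g + δ)·k.
Rearranging, k^(1−α) = s / (n + g + δ).
k^0.61 = 0.19 / (0.029 + 0.023 + 0.114) = 0.19 / 0.166 = 1.1446
k* = 1.1446^(1/0.61) ≈ 1.2478
y* = (k*)^α = 1.2478^0.39 ≈ 1.0902

y* ≈ 1.09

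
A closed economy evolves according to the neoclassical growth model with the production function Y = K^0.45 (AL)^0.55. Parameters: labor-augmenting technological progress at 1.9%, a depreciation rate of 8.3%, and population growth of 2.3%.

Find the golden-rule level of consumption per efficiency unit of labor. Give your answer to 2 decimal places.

c_gold ≈ 1.57

At the golden rule, f'(k) = n + g + δ, so α·k^(α−1) = n + g + δ and k_gold = (α/(n + g + δ))^(1/(1−α)).
k_gold = (0.45/0.125)^(1/0.55) = 3.6000^1.8182 ≈ 10.2676
c_gold = f(k_gold) − (n + g + δ)·k_gold = 2.8521 − 0.125×10.2676 ≈ 1.5687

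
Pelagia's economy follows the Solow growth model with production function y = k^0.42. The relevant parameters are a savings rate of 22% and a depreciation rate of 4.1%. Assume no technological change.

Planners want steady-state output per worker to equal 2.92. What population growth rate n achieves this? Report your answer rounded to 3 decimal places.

n ≈ 0.009

Steady state requires s·f(k) = (n + δ)·k, i.e. s·k^α = (n + δ)·k.
Since y* = [s/(n + δ)]^(α/(1−α)), we have s/(n + δ) = (y*)^((1−α)/α) = 2.92^1.381 = 4.3923.
Therefore n + δ = s / 4.3923 = 0.22 / 4.3923 = 0.0501, so n = 0.0501 − 0.041 = 0.0091.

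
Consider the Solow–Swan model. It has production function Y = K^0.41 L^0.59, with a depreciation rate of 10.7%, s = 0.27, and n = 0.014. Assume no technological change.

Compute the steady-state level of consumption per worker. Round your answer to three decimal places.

c* = 1.275

At the steady state, Δk = 0, so s·k^α = (n + δ)·k.
Dividing both sides by k: k^(1−α) = s / (n + δ).
k^0.59 = 0.27 / (0.014 + 0.107) = 0.27 / 0.121 = 2.2314
k* = 2.2314^(1/0.59) ≈ 3.8977
y* = (k*)^α = 3.8977^0.41 ≈ 1.7468
c* = (1 − s)·y* = (1 − 0.27) × 1.7468 ≈ 1.2752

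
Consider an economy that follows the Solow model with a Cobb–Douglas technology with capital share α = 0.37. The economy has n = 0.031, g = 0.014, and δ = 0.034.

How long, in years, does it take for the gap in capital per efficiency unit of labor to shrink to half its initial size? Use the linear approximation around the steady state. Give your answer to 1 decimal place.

about 13.9 years

Near the steady state the convergence rate is λ = (1 − α)(n + g + δ).
λ = (1 − 0.37) × 0.079 = 0.63 × 0.079 = 0.04977
Half-life = ln 2 / λ = 0.6931 / 0.04977 ≈ 13.93 years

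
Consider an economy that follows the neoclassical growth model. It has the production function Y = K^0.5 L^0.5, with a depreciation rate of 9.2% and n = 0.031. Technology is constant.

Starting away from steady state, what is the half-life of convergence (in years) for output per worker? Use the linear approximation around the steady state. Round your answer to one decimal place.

Near the steady state the convergence rate is λ = (1 − α)(n + δ).
λ = (1 − 0.5) × 0.123 = 0.5 × 0.123 = 0.0615
Half-life = ln 2 / λ = 0.6931 / 0.0615 ≈ 11.27 years

half-life ≈ 11.3 years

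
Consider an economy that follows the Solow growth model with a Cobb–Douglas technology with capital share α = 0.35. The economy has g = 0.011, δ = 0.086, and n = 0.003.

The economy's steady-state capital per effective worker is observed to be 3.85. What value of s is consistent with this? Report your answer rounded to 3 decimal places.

s ≈ 0.240

At the steady state, Δk = 0, so s·k^α = (n + g + δ)·k.
So s / (n + g + δ) = (k*)^(1−α) = 3.85^0.65 = 2.4019.
Therefore s = 2.4019 × (n + g + δ) = 2.4019 × 0.100 = 0.2402.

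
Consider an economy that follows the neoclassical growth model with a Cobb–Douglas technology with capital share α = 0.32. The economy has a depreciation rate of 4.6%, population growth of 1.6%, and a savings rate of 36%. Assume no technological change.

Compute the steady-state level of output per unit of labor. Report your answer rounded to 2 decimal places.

y* = 2.29

At the steady state, Δk = 0, so s·k^α = (n + δ)·k.
Dividing both sides by k: k^(1−α) = s / (n + δ).
k^0.68 = 0.36 / (0.016 + 0.046) = 0.36 / 0.062 = 5.8065
k* = 5.8065^(1/0.68) ≈ 13.2863
y* = (k*)^α = 13.2863^0.32 ≈ 2.2882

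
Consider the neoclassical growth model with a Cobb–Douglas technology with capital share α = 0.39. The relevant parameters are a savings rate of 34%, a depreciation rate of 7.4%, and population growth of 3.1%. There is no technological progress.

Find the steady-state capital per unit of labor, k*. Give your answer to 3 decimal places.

k* ≈ 6.863

Steady state requires s·f(k) = (n + δ)·k, i.e. s·k^α = (n + δ)·k.
Rearranging, k^(1−α) = s / (n + δ).
k^0.61 = 0.34 / (0.031 + 0.074) = 0.34 / 0.105 = 3.2381
k* = 3.2381^(1/0.61) ≈ 6.8634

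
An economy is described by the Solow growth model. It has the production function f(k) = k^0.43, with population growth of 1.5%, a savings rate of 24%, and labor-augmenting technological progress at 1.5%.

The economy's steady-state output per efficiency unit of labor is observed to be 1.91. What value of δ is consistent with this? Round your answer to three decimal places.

δ ≈ 0.072

In steady state, investment equals break-even investment: s·k^α = (n + g + δ)·k.
Since y* = [s/(n + g + δ)]^(α/(1−α)), we have s/(n + g + δ) = (y*)^((1−α)/α) = 1.91^1.3256 = 2.3580.
Therefore n + g + δ = s / 2.3580 = 0.24 / 2.3580 = 0.1018, so δ = 0.1018 − 0.030 = 0.0718.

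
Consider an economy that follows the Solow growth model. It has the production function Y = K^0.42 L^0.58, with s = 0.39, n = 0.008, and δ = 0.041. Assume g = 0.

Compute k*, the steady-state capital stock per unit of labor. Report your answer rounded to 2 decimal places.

In steady state, investment equals break-even investment: s·k^α = (n + δ)·k.
Rearranging, k^(1−α) = s / (n + δ).
k^0.58 = 0.39 / (0.008 + 0.041) = 0.39 / 0.049 = 7.9592
k* = 7.9592^(1/0.58) ≈ 35.7456

k* = 35.75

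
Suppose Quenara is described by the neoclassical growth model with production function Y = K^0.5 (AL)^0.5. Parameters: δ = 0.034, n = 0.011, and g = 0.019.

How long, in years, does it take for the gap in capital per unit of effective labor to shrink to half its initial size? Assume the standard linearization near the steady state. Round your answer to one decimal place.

t_½ ≈ 21.7 years

Near the steady state the convergence rate is λ = (1 − α)(n + g + δ).
λ = (1 − 0.5) × 0.064 = 0.5 × 0.064 = 0.0320
Half-life = ln 2 / λ = 0.6931 / 0.0320 ≈ 21.66 years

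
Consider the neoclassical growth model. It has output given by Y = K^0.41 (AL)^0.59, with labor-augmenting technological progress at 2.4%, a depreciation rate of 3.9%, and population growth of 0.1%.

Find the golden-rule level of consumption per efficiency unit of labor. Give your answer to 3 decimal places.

c_gold ≈ 2.145

At the golden rule, f'(k) = n + g + δ, so α·k^(α−1) = n + g + δ and k_gold = (α/(n + g + δ))^(1/(1−α)).
k_gold = (0.41/0.064)^(1/0.59) = 6.4063^1.6949 ≈ 23.2873
c_gold = f(k_gold) − (n + g + δ)·k_gold = 3.6351 − 0.064×23.2873 ≈ 2.1447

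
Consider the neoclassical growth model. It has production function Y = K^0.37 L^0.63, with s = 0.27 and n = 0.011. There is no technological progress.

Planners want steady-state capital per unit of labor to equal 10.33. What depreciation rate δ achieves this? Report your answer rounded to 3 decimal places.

δ ≈ 0.051

In steady state, investment equals break-even investment: s·k^α = (n + δ)·k.
So s / (n + δ) = (k*)^(1−α) = 10.33^0.63 = 4.3539.
Therefore n + δ = s / 4.3539 = 0.27 / 4.3539 = 0.0620, so δ = 0.0620 − 0.011 = 0.0510.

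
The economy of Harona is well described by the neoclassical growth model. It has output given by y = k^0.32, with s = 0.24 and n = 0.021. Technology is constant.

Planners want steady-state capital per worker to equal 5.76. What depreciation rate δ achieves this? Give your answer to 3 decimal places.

At the steady state, Δk = 0, so s·k^α = (n + δ)·k.
So s / (n + δ) = (k*)^(1−α) = 5.76^0.68 = 3.2892.
Therefore n + δ = s / 3.2892 = 0.24 / 3.2892 = 0.0730, so δ = 0.0730 − 0.021 = 0.0520.

δ ≈ 0.052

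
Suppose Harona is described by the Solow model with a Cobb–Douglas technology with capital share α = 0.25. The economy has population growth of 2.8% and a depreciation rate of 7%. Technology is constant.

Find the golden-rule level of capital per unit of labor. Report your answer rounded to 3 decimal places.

k_gold ≈ 3.486

The golden rule sets f'(k) = n + δ, i.e. α·k^(α−1) = n + δ.
So k^(1−α) = α / (n + δ) = 0.25 / 0.098 = 2.5510.
k_gold = 2.5510^(1/0.75) ≈ 3.4856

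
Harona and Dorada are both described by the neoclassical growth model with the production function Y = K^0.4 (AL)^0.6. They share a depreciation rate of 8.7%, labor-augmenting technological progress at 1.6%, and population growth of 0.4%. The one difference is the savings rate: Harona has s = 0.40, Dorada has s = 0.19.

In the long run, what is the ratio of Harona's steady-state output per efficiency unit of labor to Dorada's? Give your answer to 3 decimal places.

Steady-state y* = [s/(n + g + δ)]^(α/(1−α)), so the ratio is [ (s_H/(n + g + δ)_H) / (s_D/(n + g + δ)_D) ]^0.6667.
s_H/(n + g + δ)_H = 0.40/0.107 = 3.7383; s_D/(n + g + δ)_D = 0.19/0.107 = 1.7757.
Ratio = (3.7383/1.7757)^0.6667 = 2.1053^0.6667 ≈ 1.6427

ratio ≈ 1.643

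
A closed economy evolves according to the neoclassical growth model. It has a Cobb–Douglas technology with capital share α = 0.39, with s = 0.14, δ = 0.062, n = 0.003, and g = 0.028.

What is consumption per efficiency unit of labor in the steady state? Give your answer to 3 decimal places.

c* = 1.117

In steady state, investment equals break-even investment: s·k^α = (n + g + δ)·k.
Dividing both sides by k: k^(1−α) = s / (n + g + δ).
k^0.61 = 0.14 / (0.003 + 0.028 + 0.062) = 0.14 / 0.093 = 1.5054
k* = 1.5054^(1/0.61) ≈ 1.9554
y* = (k*)^α = 1.9554^0.39 ≈ 1.2989
c* = (1 − s)·y* = (1 − 0.14) × 1.2989 ≈ 1.1171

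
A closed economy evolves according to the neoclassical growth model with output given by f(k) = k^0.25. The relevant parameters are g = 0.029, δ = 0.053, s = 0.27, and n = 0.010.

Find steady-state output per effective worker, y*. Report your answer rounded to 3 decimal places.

y* ≈ 1.432

At the steady state, Δk = 0, so s·k^α = (n + g + δ)·k.
Dividing both sides by k: k^(1−α) = s / (n + g + δ).
k^0.75 = 0.27 / (0.010 + 0.029 + 0.053) = 0.27 / 0.092 = 2.9348
k* = 2.9348^(1/0.75) ≈ 4.2018
y* = (k*)^α = 4.2018^0.25 ≈ 1.4317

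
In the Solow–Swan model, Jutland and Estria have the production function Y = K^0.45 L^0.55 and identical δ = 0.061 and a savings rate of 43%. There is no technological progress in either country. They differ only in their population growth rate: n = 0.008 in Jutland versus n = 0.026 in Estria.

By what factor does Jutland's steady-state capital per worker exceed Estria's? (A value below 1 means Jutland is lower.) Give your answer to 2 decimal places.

Steady-state k* = [s/(n + δ)]^(1/(1−α)), so the ratio is [ (s_J/(n + δ)_J) / (s_E/(n + δ)_E) ]^1.8182.
s_J/(n + δ)_J = 0.43/0.069 = 6.2319; s_E/(n + δ)_E = 0.43/0.087 = 4.9425.
Ratio = (6.2319/4.9425)^1.8182 = 1.2609^1.8182 ≈ 1.5243

ratio ≈ 1.52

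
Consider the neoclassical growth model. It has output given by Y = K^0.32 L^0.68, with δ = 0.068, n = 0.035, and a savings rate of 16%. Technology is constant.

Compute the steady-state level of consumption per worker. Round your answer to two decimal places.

In steady state, investment equals break-even investment: s·k^α = (n + δ)·k.
Dividing both sides by k: k^(1−α) = s / (n + δ).
k^0.68 = 0.16 / (0.035 + 0.068) = 0.16 / 0.103 = 1.5534
k* = 1.5534^(1/0.68) ≈ 1.9112
y* = (k*)^α = 1.9112^0.32 ≈ 1.2303
c* = (1 − s)·y* = (1 − 0.16) × 1.2303 ≈ 1.0335

c* = 1.03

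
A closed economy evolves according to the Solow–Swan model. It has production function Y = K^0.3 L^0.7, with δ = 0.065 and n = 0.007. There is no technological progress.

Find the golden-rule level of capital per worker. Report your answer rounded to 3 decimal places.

k_gold ≈ 7.681

The golden rule sets f'(k) = n + δ, i.e. α·k^(α−1) = n + δ.
So k^(1−α) = α / (n + δ) = 0.3 / 0.072 = 4.1667.
k_gold = 4.1667^(1/0.7) ≈ 7.6810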